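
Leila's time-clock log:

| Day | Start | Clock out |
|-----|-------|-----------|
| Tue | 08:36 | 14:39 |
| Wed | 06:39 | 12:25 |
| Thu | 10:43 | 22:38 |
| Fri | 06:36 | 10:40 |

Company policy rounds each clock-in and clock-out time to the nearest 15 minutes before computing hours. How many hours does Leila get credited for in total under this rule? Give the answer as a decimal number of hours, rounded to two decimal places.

28.25 hours

Tue: in 08:36→08:30, out 14:39→14:45; 6 h 15 min
Wed: in 06:39→06:45, out 12:25→12:30; 5 h 45 min
Thu: in 10:43→10:45, out 22:38→22:45; 12 h 0 min
Fri: in 06:36→06:30, out 10:40→10:45; 4 h 15 min
Total credited: 28 h 15 min.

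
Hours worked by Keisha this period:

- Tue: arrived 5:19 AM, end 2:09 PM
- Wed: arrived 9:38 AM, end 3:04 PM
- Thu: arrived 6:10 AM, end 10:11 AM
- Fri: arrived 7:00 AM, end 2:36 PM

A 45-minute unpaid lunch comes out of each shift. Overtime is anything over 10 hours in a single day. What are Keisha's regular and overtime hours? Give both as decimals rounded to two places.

Tue: 5:19 AM–2:09 PM = 8 h 50 min; less 45 min break → 8 h 5 min
Wed: 9:38 AM–3:04 PM = 5 h 26 min; less 45 min break → 4 h 41 min
Thu: 6:10 AM–10:11 AM = 4 h 1 min; less 45 min break → 3 h 16 min
Fri: 7:00 AM–2:36 PM = 7 h 36 min; less 45 min break → 6 h 51 min
Tue reg 8 h 5 min / OT 0 h 0 min; Wed reg 4 h 41 min / OT 0 h 0 min; Thu reg 3 h 16 min / OT 0 h 0 min; Fri reg 6 h 51 min / OT 0 h 0 min.
Totals: regular 22 h 53 min, overtime 0 h 0 min.

Regular 22.88 hours, overtime 0.00 hours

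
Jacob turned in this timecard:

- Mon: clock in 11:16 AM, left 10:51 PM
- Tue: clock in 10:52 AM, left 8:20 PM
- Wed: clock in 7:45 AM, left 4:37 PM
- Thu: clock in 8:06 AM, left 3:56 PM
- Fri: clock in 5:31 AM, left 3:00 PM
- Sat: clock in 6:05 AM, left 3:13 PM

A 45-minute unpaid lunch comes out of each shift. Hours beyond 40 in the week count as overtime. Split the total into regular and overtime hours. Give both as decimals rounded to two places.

Mon: 11:16 AM–10:51 PM = 11 h 35 min; less 45 min break → 10 h 50 min
Tue: 10:52 AM–8:20 PM = 9 h 28 min; less 45 min break → 8 h 43 min
Wed: 7:45 AM–4:37 PM = 8 h 52 min; less 45 min break → 8 h 7 min
Thu: 8:06 AM–3:56 PM = 7 h 50 min; less 45 min break → 7 h 5 min
Fri: 5:31 AM–3:00 PM = 9 h 29 min; less 45 min break → 8 h 44 min
Sat: 6:05 AM–3:13 PM = 9 h 8 min; less 45 min break → 8 h 23 min
Total worked: 51 h 52 min = 51.87 h.
Threshold 40 h → overtime 11 h 52 min, regular 40 h 0 min.

Regular 40.00 hours, overtime 11.87 hours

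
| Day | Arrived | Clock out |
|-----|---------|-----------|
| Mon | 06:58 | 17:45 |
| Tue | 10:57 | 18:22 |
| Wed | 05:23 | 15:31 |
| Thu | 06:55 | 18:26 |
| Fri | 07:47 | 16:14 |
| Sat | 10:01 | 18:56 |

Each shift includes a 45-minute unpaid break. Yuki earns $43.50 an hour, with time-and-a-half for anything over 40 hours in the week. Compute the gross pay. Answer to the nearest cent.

Mon: 06:58–17:45 = 10 h 47 min; less 45 min break → 10 h 2 min
Tue: 10:57–18:22 = 7 h 25 min; less 45 min break → 6 h 40 min
Wed: 05:23–15:31 = 10 h 8 min; less 45 min break → 9 h 23 min
Thu: 06:55–18:26 = 11 h 31 min; less 45 min break → 10 h 46 min
Fri: 07:47–16:14 = 8 h 27 min; less 45 min break → 7 h 42 min
Sat: 10:01–18:56 = 8 h 55 min; less 45 min break → 8 h 10 min
Total worked: 52 h 43 min = 3163 min.
Regular 40 h 0 min = 2400 min at $43.50/h; overtime 12 h 43 min = 763 min at $65.25/h.
Pay = (2400 × $43.50 + 763 × $65.25) ÷ 60 = $2569.76.

$2569.76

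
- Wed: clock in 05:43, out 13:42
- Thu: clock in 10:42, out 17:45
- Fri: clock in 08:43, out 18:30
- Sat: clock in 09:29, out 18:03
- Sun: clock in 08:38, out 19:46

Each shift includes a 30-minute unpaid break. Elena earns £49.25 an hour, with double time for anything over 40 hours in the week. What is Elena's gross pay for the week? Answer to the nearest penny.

£2168.64

Wed: 05:43–13:42 = 7 h 59 min; less 30 min break → 7 h 29 min
Thu: 10:42–17:45 = 7 h 3 min; less 30 min break → 6 h 33 min
Fri: 08:43–18:30 = 9 h 47 min; less 30 min break → 9 h 17 min
Sat: 09:29–18:03 = 8 h 34 min; less 30 min break → 8 h 4 min
Sun: 08:38–19:46 = 11 h 8 min; less 30 min break → 10 h 38 min
Total worked: 42 h 1 min = 2521 min.
Regular 40 h 0 min = 2400 min at £49.25/h; overtime 2 h 1 min = 121 min at £98.50/h.
Pay = (2400 × £49.25 + 121 × £98.50) ÷ 60 = £2168.64.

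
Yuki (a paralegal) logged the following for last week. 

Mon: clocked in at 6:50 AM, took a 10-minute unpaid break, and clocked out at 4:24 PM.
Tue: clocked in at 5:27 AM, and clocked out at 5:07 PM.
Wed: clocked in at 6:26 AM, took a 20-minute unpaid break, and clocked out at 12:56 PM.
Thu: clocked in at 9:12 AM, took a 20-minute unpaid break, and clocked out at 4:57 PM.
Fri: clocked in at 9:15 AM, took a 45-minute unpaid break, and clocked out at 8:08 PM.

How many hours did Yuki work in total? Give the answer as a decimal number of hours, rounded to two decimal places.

Mon: 6:50 AM–4:24 PM = 9 h 34 min; less 10 min break → 9 h 24 min
Tue: 5:27 AM–5:07 PM = 11 h 40 min
Wed: 6:26 AM–12:56 PM = 6 h 30 min; less 20 min break → 6 h 10 min
Thu: 9:12 AM–4:57 PM = 7 h 45 min; less 20 min break → 7 h 25 min
Fri: 9:15 AM–8:08 PM = 10 h 53 min; less 45 min break → 10 h 8 min
Total: 9 h 24 min + 11 h 40 min + 6 h 10 min + 7 h 25 min + 10 h 8 min = 44 h 47 min.

44.78 hours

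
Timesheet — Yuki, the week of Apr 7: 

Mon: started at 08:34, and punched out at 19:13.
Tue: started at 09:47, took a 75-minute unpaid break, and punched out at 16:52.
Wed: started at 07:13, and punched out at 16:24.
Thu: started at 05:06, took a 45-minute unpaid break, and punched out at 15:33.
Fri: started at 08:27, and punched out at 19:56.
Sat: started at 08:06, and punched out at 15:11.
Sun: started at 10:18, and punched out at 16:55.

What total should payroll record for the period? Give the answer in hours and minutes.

Mon: 08:34–19:13 = 10 h 39 min
Tue: 09:47–16:52 = 7 h 5 min; less 75 min break → 5 h 50 min
Wed: 07:13–16:24 = 9 h 11 min
Thu: 05:06–15:33 = 10 h 27 min; less 45 min break → 9 h 42 min
Fri: 08:27–19:56 = 11 h 29 min
Sat: 08:06–15:11 = 7 h 5 min
Sun: 10:18–16:55 = 6 h 37 min
Total: 10 h 39 min + 5 h 50 min + 9 h 11 min + 9 h 42 min + 11 h 29 min + 7 h 5 min + 6 h 37 min = 60 h 33 min.

60 h 33 min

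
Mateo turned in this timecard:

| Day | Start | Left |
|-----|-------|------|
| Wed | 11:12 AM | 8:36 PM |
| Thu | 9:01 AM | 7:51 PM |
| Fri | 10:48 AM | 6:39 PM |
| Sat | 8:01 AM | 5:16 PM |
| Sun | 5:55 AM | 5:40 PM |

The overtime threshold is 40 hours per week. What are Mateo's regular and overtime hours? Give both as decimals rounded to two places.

Wed: 11:12 AM–8:36 PM = 9 h 24 min
Thu: 9:01 AM–7:51 PM = 10 h 50 min
Fri: 10:48 AM–6:39 PM = 7 h 51 min
Sat: 8:01 AM–5:16 PM = 9 h 15 min
Sun: 5:55 AM–5:40 PM = 11 h 45 min
Total worked: 49 h 5 min = 49.08 h.
Threshold 40 h → overtime 9 h 5 min, regular 40 h 0 min.

Regular 40.00 hours, overtime 9.08 hours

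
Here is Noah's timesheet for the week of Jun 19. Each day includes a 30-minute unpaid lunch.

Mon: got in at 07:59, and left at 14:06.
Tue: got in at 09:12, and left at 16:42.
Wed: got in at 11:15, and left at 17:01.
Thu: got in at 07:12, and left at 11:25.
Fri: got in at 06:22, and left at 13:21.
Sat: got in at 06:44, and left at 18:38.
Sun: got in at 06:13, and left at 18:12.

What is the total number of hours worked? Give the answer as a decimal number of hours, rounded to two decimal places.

Mon: 07:59–14:06 = 6 h 7 min; less 30 min break → 5 h 37 min
Tue: 09:12–16:42 = 7 h 30 min; less 30 min break → 7 h 0 min
Wed: 11:15–17:01 = 5 h 46 min; less 30 min break → 5 h 16 min
Thu: 07:12–11:25 = 4 h 13 min; less 30 min break → 3 h 43 min
Fri: 06:22–13:21 = 6 h 59 min; less 30 min break → 6 h 29 min
Sat: 06:44–18:38 = 11 h 54 min; less 30 min break → 11 h 24 min
Sun: 06:13–18:12 = 11 h 59 min; less 30 min break → 11 h 29 min
Total: 5 h 37 min + 7 h 0 min + 5 h 16 min + 3 h 43 min + 6 h 29 min + 11 h 24 min + 11 h 29 min = 50 h 58 min.

50.97 hours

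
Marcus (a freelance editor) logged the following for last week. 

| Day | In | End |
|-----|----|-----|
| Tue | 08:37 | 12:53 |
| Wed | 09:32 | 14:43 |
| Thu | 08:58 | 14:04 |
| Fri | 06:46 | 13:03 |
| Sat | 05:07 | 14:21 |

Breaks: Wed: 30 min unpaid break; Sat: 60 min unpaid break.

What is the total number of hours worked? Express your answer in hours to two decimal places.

28.57 hours

Tue: 08:37–12:53 = 4 h 16 min
Wed: 09:32–14:43 = 5 h 11 min; less 30 min break → 4 h 41 min
Thu: 08:58–14:04 = 5 h 6 min
Fri: 06:46–13:03 = 6 h 17 min
Sat: 05:07–14:21 = 9 h 14 min; less 60 min break → 8 h 14 min
Total: 4 h 16 min + 4 h 41 min + 5 h 6 min + 6 h 17 min + 8 h 14 min = 28 h 34 min.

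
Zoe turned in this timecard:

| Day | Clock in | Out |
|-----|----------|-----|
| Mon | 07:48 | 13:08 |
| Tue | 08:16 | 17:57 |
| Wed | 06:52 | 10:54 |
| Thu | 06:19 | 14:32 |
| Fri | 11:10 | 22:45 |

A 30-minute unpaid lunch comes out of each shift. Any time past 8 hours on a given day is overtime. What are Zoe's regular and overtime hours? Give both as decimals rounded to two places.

Regular 32.08 hours, overtime 4.27 hours

Mon: 07:48–13:08 = 5 h 20 min; less 30 min break → 4 h 50 min
Tue: 08:16–17:57 = 9 h 41 min; less 30 min break → 9 h 11 min
Wed: 06:52–10:54 = 4 h 2 min; less 30 min break → 3 h 32 min
Thu: 06:19–14:32 = 8 h 13 min; less 30 min break → 7 h 43 min
Fri: 11:10–22:45 = 11 h 35 min; less 30 min break → 11 h 5 min
Mon reg 4 h 50 min / OT 0 h 0 min; Tue reg 8 h 0 min / OT 1 h 11 min; Wed reg 3 h 32 min / OT 0 h 0 min; Thu reg 7 h 43 min / OT 0 h 0 min; Fri reg 8 h 0 min / OT 3 h 5 min.
Totals: regular 32 h 5 min, overtime 4 h 16 min.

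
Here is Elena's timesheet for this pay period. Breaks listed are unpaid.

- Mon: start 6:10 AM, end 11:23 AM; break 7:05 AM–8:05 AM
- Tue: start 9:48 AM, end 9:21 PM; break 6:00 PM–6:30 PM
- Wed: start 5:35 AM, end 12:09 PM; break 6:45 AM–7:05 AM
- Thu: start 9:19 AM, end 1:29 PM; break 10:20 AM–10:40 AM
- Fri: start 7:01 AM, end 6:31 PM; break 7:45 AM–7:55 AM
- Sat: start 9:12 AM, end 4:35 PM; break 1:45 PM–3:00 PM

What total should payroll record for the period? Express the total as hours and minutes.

42 h 48 min

Mon: 6:10 AM–11:23 AM = 5 h 13 min; less 60 min break → 4 h 13 min
Tue: 9:48 AM–9:21 PM = 11 h 33 min; less 30 min break → 11 h 3 min
Wed: 5:35 AM–12:09 PM = 6 h 34 min; less 20 min break → 6 h 14 min
Thu: 9:19 AM–1:29 PM = 4 h 10 min; less 20 min break → 3 h 50 min
Fri: 7:01 AM–6:31 PM = 11 h 30 min; less 10 min break → 11 h 20 min
Sat: 9:12 AM–4:35 PM = 7 h 23 min; less 75 min break → 6 h 8 min
Total: 4 h 13 min + 11 h 3 min + 6 h 14 min + 3 h 50 min + 11 h 20 min + 6 h 8 min = 42 h 48 min.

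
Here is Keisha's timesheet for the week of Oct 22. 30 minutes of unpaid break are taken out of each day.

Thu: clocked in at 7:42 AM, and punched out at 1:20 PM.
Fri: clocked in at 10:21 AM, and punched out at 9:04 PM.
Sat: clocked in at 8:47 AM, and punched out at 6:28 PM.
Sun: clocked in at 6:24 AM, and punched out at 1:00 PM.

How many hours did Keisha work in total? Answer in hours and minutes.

30 h 38 min

Thu: 7:42 AM–1:20 PM = 5 h 38 min; less 30 min break → 5 h 8 min
Fri: 10:21 AM–9:04 PM = 10 h 43 min; less 30 min break → 10 h 13 min
Sat: 8:47 AM–6:28 PM = 9 h 41 min; less 30 min break → 9 h 11 min
Sun: 6:24 AM–1:00 PM = 6 h 36 min; less 30 min break → 6 h 6 min
Total: 5 h 8 min + 10 h 13 min + 9 h 11 min + 6 h 6 min = 30 h 38 min.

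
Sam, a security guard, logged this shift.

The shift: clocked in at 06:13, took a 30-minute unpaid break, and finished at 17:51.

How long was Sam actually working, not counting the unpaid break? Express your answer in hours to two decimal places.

The shift: 06:13–17:51 = 11 h 38 min; less 30 min break → 11 h 8 min

11.13 hours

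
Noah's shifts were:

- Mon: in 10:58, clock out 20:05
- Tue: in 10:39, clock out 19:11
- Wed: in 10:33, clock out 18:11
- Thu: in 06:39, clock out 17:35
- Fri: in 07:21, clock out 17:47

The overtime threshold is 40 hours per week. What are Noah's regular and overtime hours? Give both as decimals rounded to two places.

Regular 40.00 hours, overtime 6.65 hours

Mon: 10:58–20:05 = 9 h 7 min
Tue: 10:39–19:11 = 8 h 32 min
Wed: 10:33–18:11 = 7 h 38 min
Thu: 06:39–17:35 = 10 h 56 min
Fri: 07:21–17:47 = 10 h 26 min
Total worked: 46 h 39 min = 46.65 h.
Threshold 40 h → overtime 6 h 39 min, regular 40 h 0 min.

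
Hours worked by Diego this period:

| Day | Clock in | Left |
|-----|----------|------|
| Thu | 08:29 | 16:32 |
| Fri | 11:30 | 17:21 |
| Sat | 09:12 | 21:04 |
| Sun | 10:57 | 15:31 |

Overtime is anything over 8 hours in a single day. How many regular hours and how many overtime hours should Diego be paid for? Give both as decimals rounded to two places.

Thu: 08:29–16:32 = 8 h 3 min
Fri: 11:30–17:21 = 5 h 51 min
Sat: 09:12–21:04 = 11 h 52 min
Sun: 10:57–15:31 = 4 h 34 min
Thu reg 8 h 0 min / OT 0 h 3 min; Fri reg 5 h 51 min / OT 0 h 0 min; Sat reg 8 h 0 min / OT 3 h 52 min; Sun reg 4 h 34 min / OT 0 h 0 min.
Totals: regular 26 h 25 min, overtime 3 h 55 min.

Regular 26.42 hours, overtime 3.92 hours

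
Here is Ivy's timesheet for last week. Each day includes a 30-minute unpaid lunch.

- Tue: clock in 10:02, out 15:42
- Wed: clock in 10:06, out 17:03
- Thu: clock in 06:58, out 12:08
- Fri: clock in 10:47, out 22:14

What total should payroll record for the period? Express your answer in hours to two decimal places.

Tue: 10:02–15:42 = 5 h 40 min; less 30 min break → 5 h 10 min
Wed: 10:06–17:03 = 6 h 57 min; less 30 min break → 6 h 27 min
Thu: 06:58–12:08 = 5 h 10 min; less 30 min break → 4 h 40 min
Fri: 10:47–22:14 = 11 h 27 min; less 30 min break → 10 h 57 min
Total: 5 h 10 min + 6 h 27 min + 4 h 40 min + 10 h 57 min = 27 h 14 min.

27.23 hours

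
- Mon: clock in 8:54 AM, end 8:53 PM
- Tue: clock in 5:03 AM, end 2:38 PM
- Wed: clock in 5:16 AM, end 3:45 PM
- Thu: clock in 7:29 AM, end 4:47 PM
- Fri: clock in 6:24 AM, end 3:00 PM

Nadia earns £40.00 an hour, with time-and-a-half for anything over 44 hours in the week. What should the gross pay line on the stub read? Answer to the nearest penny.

£2117.00

Mon: 8:54 AM–8:53 PM = 11 h 59 min
Tue: 5:03 AM–2:38 PM = 9 h 35 min
Wed: 5:16 AM–3:45 PM = 10 h 29 min
Thu: 7:29 AM–4:47 PM = 9 h 18 min
Fri: 6:24 AM–3:00 PM = 8 h 36 min
Total worked: 49 h 57 min = 2997 min.
Regular 44 h 0 min = 2640 min at £40.00/h; overtime 5 h 57 min = 357 min at £60.00/h.
Pay = (2640 × £40.00 + 357 × £60.00) ÷ 60 = £2117.00.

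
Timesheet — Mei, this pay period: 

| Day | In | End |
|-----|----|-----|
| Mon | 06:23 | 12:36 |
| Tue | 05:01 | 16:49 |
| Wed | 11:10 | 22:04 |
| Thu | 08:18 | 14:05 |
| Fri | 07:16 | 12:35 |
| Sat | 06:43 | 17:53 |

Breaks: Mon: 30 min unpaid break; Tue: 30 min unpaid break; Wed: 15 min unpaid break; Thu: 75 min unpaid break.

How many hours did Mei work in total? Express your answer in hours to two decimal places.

48.68 hours

Mon: 06:23–12:36 = 6 h 13 min; less 30 min break → 5 h 43 min
Tue: 05:01–16:49 = 11 h 48 min; less 30 min break → 11 h 18 min
Wed: 11:10–22:04 = 10 h 54 min; less 15 min break → 10 h 39 min
Thu: 08:18–14:05 = 5 h 47 min; less 75 min break → 4 h 32 min
Fri: 07:16–12:35 = 5 h 19 min
Sat: 06:43–17:53 = 11 h 10 min
Total: 5 h 43 min + 11 h 18 min + 10 h 39 min + 4 h 32 min + 5 h 19 min + 11 h 10 min = 48 h 41 min.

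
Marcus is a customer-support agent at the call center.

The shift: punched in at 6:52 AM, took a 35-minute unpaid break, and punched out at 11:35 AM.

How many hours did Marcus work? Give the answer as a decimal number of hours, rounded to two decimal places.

4.13 hours

The shift: 6:52 AM–11:35 AM = 4 h 43 min; less 35 min break → 4 h 8 min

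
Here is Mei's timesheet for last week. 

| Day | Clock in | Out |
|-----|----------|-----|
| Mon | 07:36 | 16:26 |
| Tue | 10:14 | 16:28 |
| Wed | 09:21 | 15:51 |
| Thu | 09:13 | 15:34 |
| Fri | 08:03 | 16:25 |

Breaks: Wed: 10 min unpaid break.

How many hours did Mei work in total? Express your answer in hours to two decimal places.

36.12 hours

Mon: 07:36–16:26 = 8 h 50 min
Tue: 10:14–16:28 = 6 h 14 min
Wed: 09:21–15:51 = 6 h 30 min; less 10 min break → 6 h 20 min
Thu: 09:13–15:34 = 6 h 21 min
Fri: 08:03–16:25 = 8 h 22 min
Total: 8 h 50 min + 6 h 14 min + 6 h 20 min + 6 h 21 min + 8 h 22 min = 36 h 7 min.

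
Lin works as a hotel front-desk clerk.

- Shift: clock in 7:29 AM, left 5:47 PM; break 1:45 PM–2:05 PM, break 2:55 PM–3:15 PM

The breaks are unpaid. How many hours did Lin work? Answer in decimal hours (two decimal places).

9.63 hours

Shift: 7:29 AM–5:47 PM = 10 h 18 min; less 40 min break → 9 h 38 min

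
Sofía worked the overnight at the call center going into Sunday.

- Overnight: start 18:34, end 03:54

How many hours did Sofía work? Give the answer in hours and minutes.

Overnight: 18:34 → midnight = 5 h 26 min; midnight → 03:54 = 3 h 54 min; span 9 h 20 min

9 h 20 min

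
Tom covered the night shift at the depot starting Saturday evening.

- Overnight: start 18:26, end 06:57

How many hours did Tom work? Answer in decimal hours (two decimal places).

12.52 hours

Overnight: 18:26 → midnight = 5 h 34 min; midnight → 06:57 = 6 h 57 min; span 12 h 31 min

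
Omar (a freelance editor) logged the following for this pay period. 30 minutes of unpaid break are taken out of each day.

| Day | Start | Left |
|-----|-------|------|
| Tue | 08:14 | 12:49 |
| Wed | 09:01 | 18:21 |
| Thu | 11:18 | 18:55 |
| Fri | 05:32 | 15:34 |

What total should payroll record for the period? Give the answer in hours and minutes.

Tue: 08:14–12:49 = 4 h 35 min; less 30 min break → 4 h 5 min
Wed: 09:01–18:21 = 9 h 20 min; less 30 min break → 8 h 50 min
Thu: 11:18–18:55 = 7 h 37 min; less 30 min break → 7 h 7 min
Fri: 05:32–15:34 = 10 h 2 min; less 30 min break → 9 h 32 min
Total: 4 h 5 min + 8 h 50 min + 7 h 7 min + 9 h 32 min = 29 h 34 min.

29 h 34 min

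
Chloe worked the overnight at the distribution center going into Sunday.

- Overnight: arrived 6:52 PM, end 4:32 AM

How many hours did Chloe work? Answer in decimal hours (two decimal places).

Overnight: 6:52 PM → midnight = 5 h 8 min; midnight → 4:32 AM = 4 h 32 min; span 9 h 40 min

9.67 hours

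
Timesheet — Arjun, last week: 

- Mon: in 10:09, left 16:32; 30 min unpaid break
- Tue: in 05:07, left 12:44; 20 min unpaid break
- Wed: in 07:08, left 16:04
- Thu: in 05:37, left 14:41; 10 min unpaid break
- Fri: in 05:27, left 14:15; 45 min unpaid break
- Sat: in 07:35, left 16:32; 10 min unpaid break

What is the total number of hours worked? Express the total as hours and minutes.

47 h 50 min

Mon: 10:09–16:32 = 6 h 23 min; less 30 min break → 5 h 53 min
Tue: 05:07–12:44 = 7 h 37 min; less 20 min break → 7 h 17 min
Wed: 07:08–16:04 = 8 h 56 min
Thu: 05:37–14:41 = 9 h 4 min; less 10 min break → 8 h 54 min
Fri: 05:27–14:15 = 8 h 48 min; less 45 min break → 8 h 3 min
Sat: 07:35–16:32 = 8 h 57 min; less 10 min break → 8 h 47 min
Total: 5 h 53 min + 7 h 17 min + 8 h 56 min + 8 h 54 min + 8 h 3 min + 8 h 47 min = 47 h 50 min.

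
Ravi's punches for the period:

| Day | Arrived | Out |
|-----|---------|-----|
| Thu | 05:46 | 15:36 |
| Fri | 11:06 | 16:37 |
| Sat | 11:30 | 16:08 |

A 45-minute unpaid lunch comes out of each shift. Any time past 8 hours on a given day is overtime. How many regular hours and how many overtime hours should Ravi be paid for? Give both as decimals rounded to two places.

Regular 16.65 hours, overtime 1.08 hours

Thu: 05:46–15:36 = 9 h 50 min; less 45 min break → 9 h 5 min
Fri: 11:06–16:37 = 5 h 31 min; less 45 min break → 4 h 46 min
Sat: 11:30–16:08 = 4 h 38 min; less 45 min break → 3 h 53 min
Thu reg 8 h 0 min / OT 1 h 5 min; Fri reg 4 h 46 min / OT 0 h 0 min; Sat reg 3 h 53 min / OT 0 h 0 min.
Totals: regular 16 h 39 min, overtime 1 h 5 min.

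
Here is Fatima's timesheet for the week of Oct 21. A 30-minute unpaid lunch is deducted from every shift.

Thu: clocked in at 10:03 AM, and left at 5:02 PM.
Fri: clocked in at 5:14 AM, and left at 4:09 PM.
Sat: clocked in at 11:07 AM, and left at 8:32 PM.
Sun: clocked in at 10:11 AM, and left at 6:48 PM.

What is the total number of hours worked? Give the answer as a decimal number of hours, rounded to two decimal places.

33.93 hours

Thu: 10:03 AM–5:02 PM = 6 h 59 min; less 30 min break → 6 h 29 min
Fri: 5:14 AM–4:09 PM = 10 h 55 min; less 30 min break → 10 h 25 min
Sat: 11:07 AM–8:32 PM = 9 h 25 min; less 30 min break → 8 h 55 min
Sun: 10:11 AM–6:48 PM = 8 h 37 min; less 30 min break → 8 h 7 min
Total: 6 h 29 min + 10 h 25 min + 8 h 55 min + 8 h 7 min = 33 h 56 min.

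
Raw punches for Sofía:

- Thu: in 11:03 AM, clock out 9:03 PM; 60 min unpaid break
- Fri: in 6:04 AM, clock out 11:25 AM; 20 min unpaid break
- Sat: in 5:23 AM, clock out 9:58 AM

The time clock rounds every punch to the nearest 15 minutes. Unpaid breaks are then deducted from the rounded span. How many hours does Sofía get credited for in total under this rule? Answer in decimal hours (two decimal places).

Thu: in 11:03 AM→11:00 AM, out 9:03 PM→9:00 PM; 10 h 0 min − 60 min = 9 h 0 min
Fri: in 6:04 AM→6:00 AM, out 11:25 AM→11:30 AM; 5 h 30 min − 20 min = 5 h 10 min
Sat: in 5:23 AM→5:30 AM, out 9:58 AM→10:00 AM; 4 h 30 min
Total credited: 18 h 40 min.

18.67 hours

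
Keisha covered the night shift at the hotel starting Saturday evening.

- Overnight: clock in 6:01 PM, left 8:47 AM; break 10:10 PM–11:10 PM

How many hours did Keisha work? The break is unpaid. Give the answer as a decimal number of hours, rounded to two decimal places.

13.77 hours

Overnight: 6:01 PM → midnight = 5 h 59 min; midnight → 8:47 AM = 8 h 47 min; span 14 h 46 min; less 60 min break → 13 h 46 min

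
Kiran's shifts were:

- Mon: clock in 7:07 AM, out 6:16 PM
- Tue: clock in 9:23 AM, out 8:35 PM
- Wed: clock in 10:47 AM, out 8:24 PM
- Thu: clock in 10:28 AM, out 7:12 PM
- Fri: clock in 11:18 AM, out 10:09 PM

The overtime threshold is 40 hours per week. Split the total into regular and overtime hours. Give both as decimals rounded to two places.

Regular 40.00 hours, overtime 11.55 hours

Mon: 7:07 AM–6:16 PM = 11 h 9 min
Tue: 9:23 AM–8:35 PM = 11 h 12 min
Wed: 10:47 AM–8:24 PM = 9 h 37 min
Thu: 10:28 AM–7:12 PM = 8 h 44 min
Fri: 11:18 AM–10:09 PM = 10 h 51 min
Total worked: 51 h 33 min = 51.55 h.
Threshold 40 h → overtime 11 h 33 min, regular 40 h 0 min.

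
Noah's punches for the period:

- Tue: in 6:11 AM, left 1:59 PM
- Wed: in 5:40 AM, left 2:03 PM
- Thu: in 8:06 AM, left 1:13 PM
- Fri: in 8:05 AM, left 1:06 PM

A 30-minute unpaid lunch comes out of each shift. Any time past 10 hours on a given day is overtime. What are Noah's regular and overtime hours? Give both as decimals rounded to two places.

Tue: 6:11 AM–1:59 PM = 7 h 48 min; less 30 min break → 7 h 18 min
Wed: 5:40 AM–2:03 PM = 8 h 23 min; less 30 min break → 7 h 53 min
Thu: 8:06 AM–1:13 PM = 5 h 7 min; less 30 min break → 4 h 37 min
Fri: 8:05 AM–1:06 PM = 5 h 1 min; less 30 min break → 4 h 31 min
Tue reg 7 h 18 min / OT 0 h 0 min; Wed reg 7 h 53 min / OT 0 h 0 min; Thu reg 4 h 37 min / OT 0 h 0 min; Fri reg 4 h 31 min / OT 0 h 0 min.
Totals: regular 24 h 19 min, overtime 0 h 0 min.

Regular 24.32 hours, overtime 0.00 hours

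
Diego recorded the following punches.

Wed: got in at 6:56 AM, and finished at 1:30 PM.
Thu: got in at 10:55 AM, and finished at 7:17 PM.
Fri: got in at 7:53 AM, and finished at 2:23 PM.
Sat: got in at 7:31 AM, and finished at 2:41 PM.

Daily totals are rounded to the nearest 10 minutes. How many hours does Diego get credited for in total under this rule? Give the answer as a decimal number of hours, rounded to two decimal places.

28.50 hours

Wed: 6:56 AM–1:30 PM = 6 h 34 min → rounds to 6 h 30 min
Thu: 10:55 AM–7:17 PM = 8 h 22 min → rounds to 8 h 20 min
Fri: 7:53 AM–2:23 PM = 6 h 30 min → rounds to 6 h 30 min
Sat: 7:31 AM–2:41 PM = 7 h 10 min → rounds to 7 h 10 min
Total credited: 28 h 30 min.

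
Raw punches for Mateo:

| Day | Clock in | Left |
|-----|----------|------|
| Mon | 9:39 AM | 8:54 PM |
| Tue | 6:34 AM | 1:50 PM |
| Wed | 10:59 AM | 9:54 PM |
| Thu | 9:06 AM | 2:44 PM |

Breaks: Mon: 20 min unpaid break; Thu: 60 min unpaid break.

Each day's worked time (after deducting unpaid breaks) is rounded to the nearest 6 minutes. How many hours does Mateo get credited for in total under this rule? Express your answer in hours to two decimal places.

Mon: 9:39 AM–8:54 PM = 11 h 15 min − 20 min = 10 h 55 min → rounds to 10 h 54 min
Tue: 6:34 AM–1:50 PM = 7 h 16 min → rounds to 7 h 18 min
Wed: 10:59 AM–9:54 PM = 10 h 55 min → rounds to 10 h 54 min
Thu: 9:06 AM–2:44 PM = 5 h 38 min − 60 min = 4 h 38 min → rounds to 4 h 36 min
Total credited: 33 h 42 min.

33.70 hours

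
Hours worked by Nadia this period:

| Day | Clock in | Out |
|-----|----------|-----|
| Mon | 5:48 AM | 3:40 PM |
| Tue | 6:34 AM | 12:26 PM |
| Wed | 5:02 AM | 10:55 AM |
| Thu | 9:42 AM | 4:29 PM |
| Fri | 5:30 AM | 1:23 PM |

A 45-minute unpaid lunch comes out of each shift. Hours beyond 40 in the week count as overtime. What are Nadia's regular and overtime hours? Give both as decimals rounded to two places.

Regular 32.53 hours, overtime 0.00 hours

Mon: 5:48 AM–3:40 PM = 9 h 52 min; less 45 min break → 9 h 7 min
Tue: 6:34 AM–12:26 PM = 5 h 52 min; less 45 min break → 5 h 7 min
Wed: 5:02 AM–10:55 AM = 5 h 53 min; less 45 min break → 5 h 8 min
Thu: 9:42 AM–4:29 PM = 6 h 47 min; less 45 min break → 6 h 2 min
Fri: 5:30 AM–1:23 PM = 7 h 53 min; less 45 min break → 7 h 8 min
Total worked: 32 h 32 min = 32.53 h.
Threshold 40 h → overtime 0 h 0 min, regular 32 h 32 min.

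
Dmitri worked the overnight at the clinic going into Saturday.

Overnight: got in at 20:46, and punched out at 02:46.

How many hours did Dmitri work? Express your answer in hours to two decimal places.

Overnight: 20:46 → midnight = 3 h 14 min; midnight → 02:46 = 2 h 46 min; span 6 h 0 min

6.00 hours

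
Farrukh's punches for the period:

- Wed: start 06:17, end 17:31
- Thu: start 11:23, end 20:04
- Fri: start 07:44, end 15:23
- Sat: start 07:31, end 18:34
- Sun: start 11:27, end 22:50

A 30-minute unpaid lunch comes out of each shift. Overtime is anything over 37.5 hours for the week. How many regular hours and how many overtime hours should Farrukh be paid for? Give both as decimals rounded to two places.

Regular 37.50 hours, overtime 10.00 hours

Wed: 06:17–17:31 = 11 h 14 min; less 30 min break → 10 h 44 min
Thu: 11:23–20:04 = 8 h 41 min; less 30 min break → 8 h 11 min
Fri: 07:44–15:23 = 7 h 39 min; less 30 min break → 7 h 9 min
Sat: 07:31–18:34 = 11 h 3 min; less 30 min break → 10 h 33 min
Sun: 11:27–22:50 = 11 h 23 min; less 30 min break → 10 h 53 min
Total worked: 47 h 30 min = 47.50 h.
Threshold 37.5 h → overtime 10 h 0 min, regular 37 h 30 min.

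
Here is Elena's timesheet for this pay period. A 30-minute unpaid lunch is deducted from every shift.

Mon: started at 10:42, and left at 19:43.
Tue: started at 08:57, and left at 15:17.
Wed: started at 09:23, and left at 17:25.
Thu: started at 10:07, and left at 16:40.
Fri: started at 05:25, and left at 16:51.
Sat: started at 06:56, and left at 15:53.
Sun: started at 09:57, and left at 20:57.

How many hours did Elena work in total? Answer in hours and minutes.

57 h 49 min

Mon: 10:42–19:43 = 9 h 1 min; less 30 min break → 8 h 31 min
Tue: 08:57–15:17 = 6 h 20 min; less 30 min break → 5 h 50 min
Wed: 09:23–17:25 = 8 h 2 min; less 30 min break → 7 h 32 min
Thu: 10:07–16:40 = 6 h 33 min; less 30 min break → 6 h 3 min
Fri: 05:25–16:51 = 11 h 26 min; less 30 min break → 10 h 56 min
Sat: 06:56–15:53 = 8 h 57 min; less 30 min break → 8 h 27 min
Sun: 09:57–20:57 = 11 h 0 min; less 30 min break → 10 h 30 min
Total: 8 h 31 min + 5 h 50 min + 7 h 32 min + 6 h 3 min + 10 h 56 min + 8 h 27 min + 10 h 30 min = 57 h 49 min.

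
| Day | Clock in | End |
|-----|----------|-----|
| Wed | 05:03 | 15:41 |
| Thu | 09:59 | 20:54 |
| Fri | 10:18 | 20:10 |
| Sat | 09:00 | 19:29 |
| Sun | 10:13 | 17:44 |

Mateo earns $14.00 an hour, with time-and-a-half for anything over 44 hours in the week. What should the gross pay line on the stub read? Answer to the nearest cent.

Wed: 05:03–15:41 = 10 h 38 min
Thu: 09:59–20:54 = 10 h 55 min
Fri: 10:18–20:10 = 9 h 52 min
Sat: 09:00–19:29 = 10 h 29 min
Sun: 10:13–17:44 = 7 h 31 min
Total worked: 49 h 25 min = 2965 min.
Regular 44 h 0 min = 2640 min at $14.00/h; overtime 5 h 25 min = 325 min at $21.00/h.
Pay = (2640 × $14.00 + 325 × $21.00) ÷ 60 = $729.75.

$729.75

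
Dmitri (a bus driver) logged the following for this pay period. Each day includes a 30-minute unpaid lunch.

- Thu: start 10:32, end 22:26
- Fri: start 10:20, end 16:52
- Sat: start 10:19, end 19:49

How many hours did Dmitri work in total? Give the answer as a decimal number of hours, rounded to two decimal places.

Thu: 10:32–22:26 = 11 h 54 min; less 30 min break → 11 h 24 min
Fri: 10:20–16:52 = 6 h 32 min; less 30 min break → 6 h 2 min
Sat: 10:19–19:49 = 9 h 30 min; less 30 min break → 9 h 0 min
Total: 11 h 24 min + 6 h 2 min + 9 h 0 min = 26 h 26 min.

26.43 hours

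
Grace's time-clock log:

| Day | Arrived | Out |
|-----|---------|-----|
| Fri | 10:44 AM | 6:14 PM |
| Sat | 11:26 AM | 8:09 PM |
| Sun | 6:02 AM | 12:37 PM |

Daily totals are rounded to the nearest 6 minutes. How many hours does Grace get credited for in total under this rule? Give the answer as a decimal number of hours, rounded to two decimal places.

22.80 hours

Fri: 10:44 AM–6:14 PM = 7 h 30 min → rounds to 7 h 30 min
Sat: 11:26 AM–8:09 PM = 8 h 43 min → rounds to 8 h 42 min
Sun: 6:02 AM–12:37 PM = 6 h 35 min → rounds to 6 h 36 min
Total credited: 22 h 48 min.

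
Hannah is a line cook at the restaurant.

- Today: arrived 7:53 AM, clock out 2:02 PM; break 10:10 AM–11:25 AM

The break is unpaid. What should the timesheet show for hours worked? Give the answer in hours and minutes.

4 h 54 min

Today: 7:53 AM–2:02 PM = 6 h 9 min; less 75 min break → 4 h 54 min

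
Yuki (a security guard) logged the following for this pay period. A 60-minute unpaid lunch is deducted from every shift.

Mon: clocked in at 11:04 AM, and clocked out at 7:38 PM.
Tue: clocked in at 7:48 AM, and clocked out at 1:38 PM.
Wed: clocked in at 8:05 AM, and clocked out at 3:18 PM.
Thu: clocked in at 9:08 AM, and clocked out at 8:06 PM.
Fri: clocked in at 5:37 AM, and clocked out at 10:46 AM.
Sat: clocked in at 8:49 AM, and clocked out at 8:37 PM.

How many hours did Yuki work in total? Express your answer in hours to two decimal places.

Mon: 11:04 AM–7:38 PM = 8 h 34 min; less 60 min break → 7 h 34 min
Tue: 7:48 AM–1:38 PM = 5 h 50 min; less 60 min break → 4 h 50 min
Wed: 8:05 AM–3:18 PM = 7 h 13 min; less 60 min break → 6 h 13 min
Thu: 9:08 AM–8:06 PM = 10 h 58 min; less 60 min break → 9 h 58 min
Fri: 5:37 AM–10:46 AM = 5 h 9 min; less 60 min break → 4 h 9 min
Sat: 8:49 AM–8:37 PM = 11 h 48 min; less 60 min break → 10 h 48 min
Total: 7 h 34 min + 4 h 50 min + 6 h 13 min + 9 h 58 min + 4 h 9 min + 10 h 48 min = 43 h 32 min.

43.53 hours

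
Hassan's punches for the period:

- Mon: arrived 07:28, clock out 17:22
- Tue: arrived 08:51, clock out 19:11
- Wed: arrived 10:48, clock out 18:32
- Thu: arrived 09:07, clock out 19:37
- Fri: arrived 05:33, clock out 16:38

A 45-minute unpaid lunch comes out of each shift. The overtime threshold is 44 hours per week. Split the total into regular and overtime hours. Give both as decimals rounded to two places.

Mon: 07:28–17:22 = 9 h 54 min; less 45 min break → 9 h 9 min
Tue: 08:51–19:11 = 10 h 20 min; less 45 min break → 9 h 35 min
Wed: 10:48–18:32 = 7 h 44 min; less 45 min break → 6 h 59 min
Thu: 09:07–19:37 = 10 h 30 min; less 45 min break → 9 h 45 min
Fri: 05:33–16:38 = 11 h 5 min; less 45 min break → 10 h 20 min
Total worked: 45 h 48 min = 45.80 h.
Threshold 44 h → overtime 1 h 48 min, regular 44 h 0 min.

Regular 44.00 hours, overtime 1.80 hours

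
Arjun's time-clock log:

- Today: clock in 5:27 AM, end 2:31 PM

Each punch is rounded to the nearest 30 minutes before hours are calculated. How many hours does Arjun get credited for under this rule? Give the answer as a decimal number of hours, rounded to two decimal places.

9.00 hours

Today: in 5:27 AM→5:30 AM, out 2:31 PM→2:30 PM; 9 h 0 min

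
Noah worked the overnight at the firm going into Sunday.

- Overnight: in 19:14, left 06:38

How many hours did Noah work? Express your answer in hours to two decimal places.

Overnight: 19:14 → midnight = 4 h 46 min; midnight → 06:38 = 6 h 38 min; span 11 h 24 min

11.40 hours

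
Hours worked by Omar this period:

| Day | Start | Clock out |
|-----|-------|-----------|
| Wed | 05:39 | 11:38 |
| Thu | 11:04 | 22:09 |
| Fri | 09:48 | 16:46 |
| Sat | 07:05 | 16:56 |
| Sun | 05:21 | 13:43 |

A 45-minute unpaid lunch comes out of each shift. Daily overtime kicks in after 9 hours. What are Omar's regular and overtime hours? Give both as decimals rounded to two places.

Regular 37.07 hours, overtime 1.43 hours

Wed: 05:39–11:38 = 5 h 59 min; less 45 min break → 5 h 14 min
Thu: 11:04–22:09 = 11 h 5 min; less 45 min break → 10 h 20 min
Fri: 09:48–16:46 = 6 h 58 min; less 45 min break → 6 h 13 min
Sat: 07:05–16:56 = 9 h 51 min; less 45 min break → 9 h 6 min
Sun: 05:21–13:43 = 8 h 22 min; less 45 min break → 7 h 37 min
Wed reg 5 h 14 min / OT 0 h 0 min; Thu reg 9 h 0 min / OT 1 h 20 min; Fri reg 6 h 13 min / OT 0 h 0 min; Sat reg 9 h 0 min / OT 0 h 6 min; Sun reg 7 h 37 min / OT 0 h 0 min.
Totals: regular 37 h 4 min, overtime 1 h 26 min.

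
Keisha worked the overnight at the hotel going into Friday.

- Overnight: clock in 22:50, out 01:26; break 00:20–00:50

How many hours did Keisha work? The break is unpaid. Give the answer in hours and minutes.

2 h 6 min

Overnight: 22:50 → midnight = 1 h 10 min; midnight → 01:26 = 1 h 26 min; span 2 h 36 min; less 30 min break → 2 h 6 min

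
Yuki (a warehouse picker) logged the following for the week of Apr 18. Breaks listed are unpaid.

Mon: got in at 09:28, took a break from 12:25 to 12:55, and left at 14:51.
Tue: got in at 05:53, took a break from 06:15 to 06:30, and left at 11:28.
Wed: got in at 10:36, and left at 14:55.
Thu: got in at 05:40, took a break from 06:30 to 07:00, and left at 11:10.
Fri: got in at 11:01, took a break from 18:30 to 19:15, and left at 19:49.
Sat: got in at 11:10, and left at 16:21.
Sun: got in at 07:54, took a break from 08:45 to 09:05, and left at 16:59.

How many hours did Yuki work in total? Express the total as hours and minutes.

41 h 31 min

Mon: 09:28–14:51 = 5 h 23 min; less 30 min break → 4 h 53 min
Tue: 05:53–11:28 = 5 h 35 min; less 15 min break → 5 h 20 min
Wed: 10:36–14:55 = 4 h 19 min
Thu: 05:40–11:10 = 5 h 30 min; less 30 min break → 5 h 0 min
Fri: 11:01–19:49 = 8 h 48 min; less 45 min break → 8 h 3 min
Sat: 11:10–16:21 = 5 h 11 min
Sun: 07:54–16:59 = 9 h 5 min; less 20 min break → 8 h 45 min
Total: 4 h 53 min + 5 h 20 min + 4 h 19 min + 5 h 0 min + 8 h 3 min + 5 h 11 min + 8 h 45 min = 41 h 31 min.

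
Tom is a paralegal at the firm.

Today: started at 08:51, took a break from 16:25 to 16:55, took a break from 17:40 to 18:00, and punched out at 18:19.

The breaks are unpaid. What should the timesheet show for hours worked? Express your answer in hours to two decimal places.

8.63 hours

Today: 08:51–18:19 = 9 h 28 min; less 50 min break → 8 h 38 min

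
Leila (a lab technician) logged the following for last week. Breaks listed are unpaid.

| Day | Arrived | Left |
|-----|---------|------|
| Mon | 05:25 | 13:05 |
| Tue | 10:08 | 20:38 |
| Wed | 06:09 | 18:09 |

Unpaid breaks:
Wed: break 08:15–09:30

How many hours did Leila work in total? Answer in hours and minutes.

Mon: 05:25–13:05 = 7 h 40 min
Tue: 10:08–20:38 = 10 h 30 min
Wed: 06:09–18:09 = 12 h 0 min; less 75 min break → 10 h 45 min
Total: 7 h 40 min + 10 h 30 min + 10 h 45 min = 28 h 55 min.

28 h 55 min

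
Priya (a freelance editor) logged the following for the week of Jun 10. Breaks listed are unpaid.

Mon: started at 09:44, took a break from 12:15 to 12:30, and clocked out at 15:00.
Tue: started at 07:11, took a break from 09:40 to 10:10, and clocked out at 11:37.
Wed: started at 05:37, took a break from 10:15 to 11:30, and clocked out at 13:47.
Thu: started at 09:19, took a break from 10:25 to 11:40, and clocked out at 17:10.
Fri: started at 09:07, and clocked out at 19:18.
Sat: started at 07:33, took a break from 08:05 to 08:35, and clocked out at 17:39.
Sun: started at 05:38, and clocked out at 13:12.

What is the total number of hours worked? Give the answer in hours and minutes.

Mon: 09:44–15:00 = 5 h 16 min; less 15 min break → 5 h 1 min
Tue: 07:11–11:37 = 4 h 26 min; less 30 min break → 3 h 56 min
Wed: 05:37–13:47 = 8 h 10 min; less 75 min break → 6 h 55 min
Thu: 09:19–17:10 = 7 h 51 min; less 75 min break → 6 h 36 min
Fri: 09:07–19:18 = 10 h 11 min
Sat: 07:33–17:39 = 10 h 6 min; less 30 min break → 9 h 36 min
Sun: 05:38–13:12 = 7 h 34 min
Total: 5 h 1 min + 3 h 56 min + 6 h 55 min + 6 h 36 min + 10 h 11 min + 9 h 36 min + 7 h 34 min = 49 h 49 min.

49 h 49 min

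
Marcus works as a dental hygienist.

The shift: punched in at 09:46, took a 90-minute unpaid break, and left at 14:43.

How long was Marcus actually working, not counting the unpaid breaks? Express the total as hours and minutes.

The shift: 09:46–14:43 = 4 h 57 min; less 90 min break → 3 h 27 min

3 h 27 min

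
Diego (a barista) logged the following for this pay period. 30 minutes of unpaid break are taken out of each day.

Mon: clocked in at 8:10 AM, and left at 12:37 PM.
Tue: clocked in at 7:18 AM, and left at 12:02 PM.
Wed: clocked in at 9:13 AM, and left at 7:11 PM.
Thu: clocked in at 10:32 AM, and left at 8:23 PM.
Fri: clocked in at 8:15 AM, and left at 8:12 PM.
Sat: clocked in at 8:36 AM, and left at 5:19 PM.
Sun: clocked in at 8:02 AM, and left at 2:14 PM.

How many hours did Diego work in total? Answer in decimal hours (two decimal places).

Mon: 8:10 AM–12:37 PM = 4 h 27 min; less 30 min break → 3 h 57 min
Tue: 7:18 AM–12:02 PM = 4 h 44 min; less 30 min break → 4 h 14 min
Wed: 9:13 AM–7:11 PM = 9 h 58 min; less 30 min break → 9 h 28 min
Thu: 10:32 AM–8:23 PM = 9 h 51 min; less 30 min break → 9 h 21 min
Fri: 8:15 AM–8:12 PM = 11 h 57 min; less 30 min break → 11 h 27 min
Sat: 8:36 AM–5:19 PM = 8 h 43 min; less 30 min break → 8 h 13 min
Sun: 8:02 AM–2:14 PM = 6 h 12 min; less 30 min break → 5 h 42 min
Total: 3 h 57 min + 4 h 14 min + 9 h 28 min + 9 h 21 min + 11 h 27 min + 8 h 13 min + 5 h 42 min = 52 h 22 min.

52.37 hours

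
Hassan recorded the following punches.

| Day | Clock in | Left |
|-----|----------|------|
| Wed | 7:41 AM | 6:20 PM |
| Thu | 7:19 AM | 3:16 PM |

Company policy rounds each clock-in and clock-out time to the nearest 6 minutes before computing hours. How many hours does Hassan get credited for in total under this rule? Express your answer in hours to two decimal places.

18.60 hours

Wed: in 7:41 AM→7:42 AM, out 6:20 PM→6:18 PM; 10 h 36 min
Thu: in 7:19 AM→7:18 AM, out 3:16 PM→3:18 PM; 8 h 0 min
Total credited: 18 h 36 min.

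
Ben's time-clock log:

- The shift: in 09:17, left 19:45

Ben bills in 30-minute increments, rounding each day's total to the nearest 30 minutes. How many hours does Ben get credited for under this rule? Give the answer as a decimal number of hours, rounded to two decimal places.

10.50 hours

The shift: 09:17–19:45 = 10 h 28 min → rounds to 10 h 30 min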